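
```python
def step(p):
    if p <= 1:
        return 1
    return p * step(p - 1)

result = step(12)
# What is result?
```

step(12) = 12 * 11 * 10 * 9 * 8 * 7 * 6 * 5 * 4 * 3 * 2 * 1 = 479001600

Answer: 479001600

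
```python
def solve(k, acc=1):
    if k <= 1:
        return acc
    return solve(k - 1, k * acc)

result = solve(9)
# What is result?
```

Accumulator trace (n, acc): (9, 1) -> (8, 9) -> (7, 72) -> (6, 504) -> (5, 3024) -> (4, 15120) -> (3, 60480) -> (2, 181440) -> (1, 362880) -> return 362880

Answer: 362880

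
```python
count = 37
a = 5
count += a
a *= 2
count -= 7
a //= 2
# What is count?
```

Trace:
`count = 37` → count = 37
`a = 5` → a = 5
`count += a` → count = 42
`a *= 2` → a = 10
`count -= 7` → count = 35
`a //= 2` → a = 5
So count = 35

Answer: 35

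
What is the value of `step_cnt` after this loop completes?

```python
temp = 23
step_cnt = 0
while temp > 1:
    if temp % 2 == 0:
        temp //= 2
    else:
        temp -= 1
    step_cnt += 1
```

Steps to reduce 23 to 1
`step_cnt` takes the values: 0 → 1 → 2 → 3 → 4 → 5 → 6 → 7

Answer: 7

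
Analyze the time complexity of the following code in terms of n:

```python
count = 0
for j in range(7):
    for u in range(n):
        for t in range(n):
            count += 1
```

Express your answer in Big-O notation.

Each loop level contributes: 1 × n × n. Multiplying the contributions gives O(n^2).

Answer: O(n^2)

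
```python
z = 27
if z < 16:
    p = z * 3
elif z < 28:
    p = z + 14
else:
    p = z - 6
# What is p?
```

Trace:
`z = 27` → z = 27
`if z < 16: ...` → z < 16 is False, z < 28 is True → p = 41
So p = 41

Answer: 41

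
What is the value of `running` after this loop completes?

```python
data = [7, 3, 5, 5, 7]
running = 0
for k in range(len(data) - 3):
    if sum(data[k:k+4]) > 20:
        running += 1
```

Count windows with sum > 20
`running` takes the values: 0

Answer: 0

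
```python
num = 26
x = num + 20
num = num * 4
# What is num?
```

Trace:
`num = 26` → num = 26
`x = num + 20` → x = 46
`num = num * 4` → num = 104
So num = 104

Answer: 104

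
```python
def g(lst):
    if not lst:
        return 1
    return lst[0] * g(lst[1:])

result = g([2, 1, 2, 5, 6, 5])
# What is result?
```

Product over [2, 1, 2, 5, 6, 5] = 2 * 1 * 2 * 5 * 6 * 5 = 600

Answer: 600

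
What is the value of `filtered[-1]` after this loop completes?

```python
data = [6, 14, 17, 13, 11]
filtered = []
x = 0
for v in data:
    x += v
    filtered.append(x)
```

Cumulative sum ends at 61
`filtered` takes the values: [] → [6] → [6, 20] → [6, 20, 37] → [6, 20, 37, 50] → [6, 20, 37, 50, 61]
So `filtered[-1]` = 61

Answer: 61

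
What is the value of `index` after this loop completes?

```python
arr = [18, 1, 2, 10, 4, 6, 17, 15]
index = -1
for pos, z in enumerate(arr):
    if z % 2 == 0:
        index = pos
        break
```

First even number index in [18, 1, 2, 10, 4, 6, 17, 15]
`index` takes the values: -1 → 0

Answer: 0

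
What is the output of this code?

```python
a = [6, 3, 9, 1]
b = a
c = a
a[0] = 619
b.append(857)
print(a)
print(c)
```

Key concept: multiple aliases.
Step by step:
`a = [6, 3, 9, 1]` → a = [6, 3, 9, 1]
`b = a` → b = [6, 3, 9, 1] (same object as a)
`c = a` → c = [6, 3, 9, 1] (same object as a, b)
`a[0] = 619` → a = [619, 3, 9, 1] (same object as b, c); b = [619, 3, 9, 1] (same object as a, c); c = [619, 3, 9, 1] (same object as a, b)
`b.append(857)` → a = [619, 3, 9, 1, 857] (same object as b, c); b = [619, 3, 9, 1, 857] (same object as a, c); c = [619, 3, 9, 1, 857] (same object as a, b)
`print(a)` → prints [619, 3, 9, 1, 857]
`print(c)` → prints [619, 3, 9, 1, 857]

Answer:
[619, 3, 9, 1, 857]
[619, 3, 9, 1, 857]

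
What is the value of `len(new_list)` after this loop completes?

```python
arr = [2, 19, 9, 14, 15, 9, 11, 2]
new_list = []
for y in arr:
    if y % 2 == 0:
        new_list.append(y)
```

Count even numbers in [2, 19, 9, 14, 15, 9, 11, 2]
`new_list` takes the values: [] → [2] → [2, 14] → [2, 14, 2]
So `len(new_list)` = 3

Answer: 3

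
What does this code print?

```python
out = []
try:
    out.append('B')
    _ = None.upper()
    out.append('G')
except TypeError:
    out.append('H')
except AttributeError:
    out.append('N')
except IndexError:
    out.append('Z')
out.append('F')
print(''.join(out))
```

Execution trace: 'B' (try body) → 'N' (except AttributeError) → 'F' (after the try/except). Output: BNF

Answer: BNF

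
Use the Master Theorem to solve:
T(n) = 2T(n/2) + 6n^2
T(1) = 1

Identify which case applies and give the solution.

a=2, b=2, f(n)=6n^2. log_2(2) = 1. Since c=2 > 1 and the regularity condition holds (2(n/2)^2 = (2/2^2)n^2 with 2/2^2 < 1), Case 3 applies: T(n) = Θ(f(n)) = O(n^2).

Answer: O(n^2) - Case 3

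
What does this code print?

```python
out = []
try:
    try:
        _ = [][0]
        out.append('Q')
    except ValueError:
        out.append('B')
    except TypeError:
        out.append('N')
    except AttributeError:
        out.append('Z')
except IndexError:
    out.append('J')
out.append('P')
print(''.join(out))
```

Execution trace: 'J' (outer except IndexError) → 'P' (after the try/except). Output: JP

Answer: JP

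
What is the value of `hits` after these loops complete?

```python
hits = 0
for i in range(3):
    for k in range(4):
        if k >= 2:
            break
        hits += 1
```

Inner breaks at 2, outer runs 3 times
`hits` takes the values: 0 → 1 → 2 → 3 → 4 → 5 → 6

Answer: 6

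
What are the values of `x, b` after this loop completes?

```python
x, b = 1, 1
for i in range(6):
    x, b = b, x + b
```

Fibonacci: after 6 iterations
`x, b` takes the values: (1, 1) → (1, 2) → (2, 3) → (3, 5) → (5, 8) → (8, 13) → (13, 21)

Answer: 13, 21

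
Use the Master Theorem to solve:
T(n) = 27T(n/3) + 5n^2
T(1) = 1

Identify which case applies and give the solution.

a=27, b=3, f(n)=5n^2. log_3(27) = 3. Since c=2 < 3, Case 1 applies: T(n) = Θ(n^log_b(a)) = O(n^3).

Answer: O(n^3) - Case 1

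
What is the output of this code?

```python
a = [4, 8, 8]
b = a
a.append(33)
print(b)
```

Key concept: basic list aliasing.
Step by step:
`a = [4, 8, 8]` → a = [4, 8, 8]
`b = a` → b = [4, 8, 8] (same object as a)
`a.append(33)` → a = [4, 8, 8, 33] (same object as b); b = [4, 8, 8, 33] (same object as a)
`print(b)` → prints [4, 8, 8, 33]

Answer: [4, 8, 8, 33]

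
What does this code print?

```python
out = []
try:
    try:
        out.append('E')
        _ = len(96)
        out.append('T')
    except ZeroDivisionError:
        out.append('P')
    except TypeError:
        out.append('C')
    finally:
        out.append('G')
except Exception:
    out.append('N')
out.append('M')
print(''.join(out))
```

Execution trace: 'E' (inner try body) → 'C' (inner except TypeError) → 'G' (inner finally) → 'M' (after the try/except). Output: ECGM

Answer: ECGM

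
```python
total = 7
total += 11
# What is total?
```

Trace:
`total = 7` → total = 7
`total += 11` → total = 18
So total = 18

Answer: 18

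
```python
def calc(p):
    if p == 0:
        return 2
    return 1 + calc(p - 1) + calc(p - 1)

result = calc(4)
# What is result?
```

calc(p) = 1 + 2·calc(p-1), calc(0)=2. Closed form: (2+1)·2^4 - 1 = 47.

Answer: 47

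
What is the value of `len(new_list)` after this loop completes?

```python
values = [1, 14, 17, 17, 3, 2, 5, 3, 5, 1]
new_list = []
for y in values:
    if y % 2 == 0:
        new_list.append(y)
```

Count even numbers in [1, 14, 17, 17, 3, 2, 5, 3, 5, 1]
`new_list` takes the values: [] → [14] → [14, 2]
So `len(new_list)` = 2

Answer: 2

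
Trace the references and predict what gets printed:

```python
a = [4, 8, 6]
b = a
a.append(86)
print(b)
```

Key concept: basic list aliasing.
Step by step:
`a = [4, 8, 6]` → a = [4, 8, 6]
`b = a` → b = [4, 8, 6] (same object as a)
`a.append(86)` → a = [4, 8, 6, 86] (same object as b); b = [4, 8, 6, 86] (same object as a)
`print(b)` → prints [4, 8, 6, 86]

Answer: [4, 8, 6, 86]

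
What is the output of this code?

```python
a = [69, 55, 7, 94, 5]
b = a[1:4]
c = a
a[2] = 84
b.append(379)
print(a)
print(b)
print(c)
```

Key concept: slice vs alias.
Step by step:
`a = [69, 55, 7, 94, 5]` → a = [69, 55, 7, 94, 5]
`b = a[1:4]` → b = [55, 7, 94]
`c = a` → c = [69, 55, 7, 94, 5] (same object as a)
`a[2] = 84` → a = [69, 55, 84, 94, 5] (same object as c); c = [69, 55, 84, 94, 5] (same object as a)
`b.append(379)` → b = [55, 7, 94, 379]
`print(a)` → prints [69, 55, 84, 94, 5]
`print(b)` → prints [55, 7, 94, 379]
`print(c)` → prints [69, 55, 84, 94, 5]

Answer:
[69, 55, 84, 94, 5]
[55, 7, 94, 379]
[69, 55, 84, 94, 5]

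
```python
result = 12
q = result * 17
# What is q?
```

Trace:
`result = 12` → result = 12
`q = result * 17` → q = 204
So q = 204

Answer: 204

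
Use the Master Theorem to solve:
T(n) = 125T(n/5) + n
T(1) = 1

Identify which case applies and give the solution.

a=125, b=5, f(n)=n. log_5(125) = 3. Since c=1 < 3, Case 1 applies: T(n) = Θ(n^log_b(a)) = O(n^3).

Answer: O(n^3) - Case 1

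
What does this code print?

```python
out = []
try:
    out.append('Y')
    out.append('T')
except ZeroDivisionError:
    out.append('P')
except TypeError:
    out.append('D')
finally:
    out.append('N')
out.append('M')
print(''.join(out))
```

Execution trace: 'Y' (try body) → 'T' (try body, no exception) → 'N' (finally) → 'M' (after the try/except). Output: YTNM

Answer: YTNM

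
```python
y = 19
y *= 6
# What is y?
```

Trace:
`y = 19` → y = 19
`y *= 6` → y = 114
So y = 114

Answer: 114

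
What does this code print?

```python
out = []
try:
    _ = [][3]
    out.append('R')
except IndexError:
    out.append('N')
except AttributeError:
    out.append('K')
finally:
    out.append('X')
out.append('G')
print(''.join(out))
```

Execution trace: 'N' (except IndexError) → 'X' (finally) → 'G' (after the try/except). Output: NXG

Answer: NXG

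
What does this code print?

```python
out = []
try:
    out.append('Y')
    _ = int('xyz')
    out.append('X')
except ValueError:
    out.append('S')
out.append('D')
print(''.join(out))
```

Execution trace: 'Y' (try body) → 'S' (except ValueError) → 'D' (after the try/except). Output: YSD

Answer: YSD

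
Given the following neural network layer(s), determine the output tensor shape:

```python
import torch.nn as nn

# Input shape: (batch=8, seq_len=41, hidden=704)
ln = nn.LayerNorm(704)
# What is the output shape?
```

Input: (8, 41, 704) -> Output: (8, 41, 704)

Answer: (8, 41, 704)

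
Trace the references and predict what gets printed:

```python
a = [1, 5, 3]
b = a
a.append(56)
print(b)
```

Key concept: basic list aliasing.
Step by step:
`a = [1, 5, 3]` → a = [1, 5, 3]
`b = a` → b = [1, 5, 3] (same object as a)
`a.append(56)` → a = [1, 5, 3, 56] (same object as b); b = [1, 5, 3, 56] (same object as a)
`print(b)` → prints [1, 5, 3, 56]

Answer: [1, 5, 3, 56]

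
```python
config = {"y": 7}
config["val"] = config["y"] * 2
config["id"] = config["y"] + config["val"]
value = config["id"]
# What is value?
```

Trace:
`config = {"y": 7}` → config = {'y': 7}
`config["val"] = config["y"] * 2` → config = {'y': 7, 'val': 14}
`config["id"] = config["y"] + config["val"]` → config = {'y': 7, 'val': 14, 'id': 21}
`value = config["id"]` → value = 21
So value = 21

Answer: 21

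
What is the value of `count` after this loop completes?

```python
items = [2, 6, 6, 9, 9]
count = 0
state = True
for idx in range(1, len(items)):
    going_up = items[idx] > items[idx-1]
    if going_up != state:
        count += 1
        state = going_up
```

Count direction changes in [2, 6, 6, 9, 9]
`count` takes the values: 0 → 1 → 2 → 3

Answer: 3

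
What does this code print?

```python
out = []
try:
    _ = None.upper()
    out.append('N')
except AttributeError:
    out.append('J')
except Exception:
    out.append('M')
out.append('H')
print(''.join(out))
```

Execution trace: 'J' (except AttributeError) → 'H' (after the try/except). Output: JH

Answer: JH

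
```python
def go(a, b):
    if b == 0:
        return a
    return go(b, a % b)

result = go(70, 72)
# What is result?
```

go(70, 72) -> go(72, 70) -> go(70, 2) -> go(2, 0) -> 2

Answer: 2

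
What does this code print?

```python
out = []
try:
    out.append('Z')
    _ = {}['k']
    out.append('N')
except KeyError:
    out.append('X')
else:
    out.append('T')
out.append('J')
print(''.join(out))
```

Execution trace: 'Z' (try body) → 'X' (except KeyError) → 'J' (after the try/except). Output: ZXJ

Answer: ZXJ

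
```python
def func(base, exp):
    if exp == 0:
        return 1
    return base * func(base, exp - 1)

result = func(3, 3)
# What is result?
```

func(3, 3) = 3 * 3 * 3 = 27

Answer: 27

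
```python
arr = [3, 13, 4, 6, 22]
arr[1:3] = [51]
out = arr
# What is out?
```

Trace:
`arr = [3, 13, 4, 6, 22]` → arr = [3, 13, 4, 6, 22]
`arr[1:3] = [51]` → arr = [3, 51, 6, 22]
`out = arr` → out = [3, 51, 6, 22]
So out = [3, 51, 6, 22]

Answer: [3, 51, 6, 22]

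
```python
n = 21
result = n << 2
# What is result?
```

Trace:
`n = 21` → n = 21
`result = n << 2` → result = 84
So result = 84

Answer: 84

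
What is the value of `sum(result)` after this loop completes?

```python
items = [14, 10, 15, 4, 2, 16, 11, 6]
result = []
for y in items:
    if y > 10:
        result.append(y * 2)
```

Sum of doubled values > 10
`result` takes the values: [] → [28] → [28, 30] → [28, 30, 32] → [28, 30, 32, 22]
So `sum(result)` = 112

Answer: 112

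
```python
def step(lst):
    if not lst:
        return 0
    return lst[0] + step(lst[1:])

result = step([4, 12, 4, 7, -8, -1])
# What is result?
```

4 + 12 + 4 + 7 + (-8) + (-1) + 0 = 18

Answer: 18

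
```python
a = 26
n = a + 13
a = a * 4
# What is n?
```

Trace:
`a = 26` → a = 26
`n = a + 13` → n = 39
`a = a * 4` → a = 104
So n = 39

Answer: 39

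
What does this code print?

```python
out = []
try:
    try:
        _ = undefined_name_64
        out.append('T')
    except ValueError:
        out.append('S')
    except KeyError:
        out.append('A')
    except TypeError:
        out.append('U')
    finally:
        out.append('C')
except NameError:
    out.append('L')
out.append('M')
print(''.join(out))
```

Execution trace: 'C' (inner finally) → 'L' (outer except NameError) → 'M' (after the try/except). Output: CLM

Answer: CLM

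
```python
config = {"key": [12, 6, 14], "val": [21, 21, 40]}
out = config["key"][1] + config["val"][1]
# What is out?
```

Trace:
`config = {"key": [12, 6, 14], "val": [21, 21, 40]}` → config = {'key': [12, 6, 14], 'val': [21, 21, 40]}
`out = config["key"][1] + config["val"][1]` → out = 27
So out = 27

Answer: 27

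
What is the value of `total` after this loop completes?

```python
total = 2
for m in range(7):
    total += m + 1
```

Start at 2, add 1 to 7 = 30
`total` takes the values: 2 → 3 → 5 → 8 → 12 → 17 → 23 → 30

Answer: 30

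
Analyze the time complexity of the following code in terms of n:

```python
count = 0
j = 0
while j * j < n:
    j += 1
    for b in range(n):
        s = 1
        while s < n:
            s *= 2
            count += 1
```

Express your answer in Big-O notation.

Each loop level contributes: √n × n × log n. Multiplying the contributions gives O(n√n log n).

Answer: O(n√n log n)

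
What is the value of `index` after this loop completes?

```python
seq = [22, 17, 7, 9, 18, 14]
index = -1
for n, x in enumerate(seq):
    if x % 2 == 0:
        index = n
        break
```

First even number index in [22, 17, 7, 9, 18, 14]
`index` takes the values: -1 → 0

Answer: 0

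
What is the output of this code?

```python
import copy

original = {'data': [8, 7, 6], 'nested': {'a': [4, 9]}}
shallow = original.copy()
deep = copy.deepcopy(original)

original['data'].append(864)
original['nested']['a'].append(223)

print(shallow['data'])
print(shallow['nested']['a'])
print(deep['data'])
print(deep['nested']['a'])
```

Key concept: comparing shallow vs deep copy.
Step by step:
`original = {'data': [8, 7, 6], 'nested': {'a': [4, 9]}}` → original = {'data': [8, 7, 6], 'nested': {'a': [4, 9]}}
`shallow = original.copy()` → shallow = {'data': [8, 7, 6], 'nested': {'a': [4, 9]}}
`deep = copy.deepcopy(original)` → deep = {'data': [8, 7, 6], 'nested': {'a': [4, 9]}}
`original['data'].append(864)` → original = {'data': [8, 7, 6, 864], 'nested': {'a': [4, 9]}}; shallow = {'data': [8, 7, 6, 864], 'nested': {'a': [4, 9]}}
`original['nested']['a'].append(223)` → original = {'data': [8, 7, 6, 864], 'nested': {'a': [4, 9, 223]}}; shallow = {'data': [8, 7, 6, 864], 'nested': {'a': [4, 9, 223]}}
`print(shallow['data'])` → prints [8, 7, 6, 864]
`print(shallow['nested']['a'])` → prints [4, 9, 223]
`print(deep['data'])` → prints [8, 7, 6]
`print(deep['nested']['a'])` → prints [4, 9]

Answer:
[8, 7, 6, 864]
[4, 9, 223]
[8, 7, 6]
[4, 9]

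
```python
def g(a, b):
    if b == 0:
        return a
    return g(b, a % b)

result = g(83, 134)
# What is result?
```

g(83, 134) -> g(134, 83) -> g(83, 51) -> g(51, 32) -> g(32, 19) -> g(19, 13) -> g(13, 6) -> g(6, 1) -> g(1, 0) -> 1

Answer: 1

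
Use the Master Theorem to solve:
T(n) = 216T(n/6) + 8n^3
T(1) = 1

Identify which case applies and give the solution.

a=216, b=6, f(n)=8n^3. log_6(216) = 3. Since c=3 = 3, Case 2 applies: T(n) = Θ(n^log_b(a) · log n) = O(n^3 log n).

Answer: O(n^3 log n) - Case 2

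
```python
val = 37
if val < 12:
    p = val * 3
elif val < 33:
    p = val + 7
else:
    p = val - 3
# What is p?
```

Trace:
`val = 37` → val = 37
`if val < 12: ...` → val < 12 is False, val < 33 is False, take else branch → p = 34
So p = 34

Answer: 34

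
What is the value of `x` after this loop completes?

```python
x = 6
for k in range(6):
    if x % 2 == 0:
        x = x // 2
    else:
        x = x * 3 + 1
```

Collatz-style transformation from 6
`x` takes the values: 6 → 3 → 10 → 5 → 16 → 8 → 4

Answer: 4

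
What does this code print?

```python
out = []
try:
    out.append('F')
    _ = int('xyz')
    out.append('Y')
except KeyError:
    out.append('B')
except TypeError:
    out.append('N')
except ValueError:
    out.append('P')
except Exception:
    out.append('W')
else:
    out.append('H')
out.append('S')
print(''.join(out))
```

Execution trace: 'F' (try body) → 'P' (except ValueError) → 'S' (after the try/except). Output: FPS

Answer: FPS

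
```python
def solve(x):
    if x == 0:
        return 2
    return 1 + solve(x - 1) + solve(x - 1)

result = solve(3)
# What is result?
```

solve(x) = 1 + 2·solve(x-1), solve(0)=2. Closed form: (2+1)·2^3 - 1 = 23.

Answer: 23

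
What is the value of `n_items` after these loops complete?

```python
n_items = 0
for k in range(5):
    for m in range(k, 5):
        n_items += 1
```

Upper triangle: 5 + 4 + ... + 1
`n_items` takes the values: 0 → 1 → 2 → 3 → 4 → 5 → 6 → 7 → 8 → 9 → 10 → 11 → 12 → 13 → 14 → 15

Answer: 15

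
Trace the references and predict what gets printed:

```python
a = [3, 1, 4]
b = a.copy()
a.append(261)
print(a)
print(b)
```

Key concept: list.copy() creates independent copy.
Step by step:
`a = [3, 1, 4]` → a = [3, 1, 4]
`b = a.copy()` → b = [3, 1, 4]
`a.append(261)` → a = [3, 1, 4, 261]
`print(a)` → prints [3, 1, 4, 261]
`print(b)` → prints [3, 1, 4]

Answer:
[3, 1, 4, 261]
[3, 1, 4]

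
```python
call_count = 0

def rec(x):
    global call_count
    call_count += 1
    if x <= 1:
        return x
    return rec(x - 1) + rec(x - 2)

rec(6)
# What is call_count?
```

Calls(x) = 1 + Calls(x-1) + Calls(x-2); Calls(0)=Calls(1)=1. For x=6 this gives 25.

Answer: 25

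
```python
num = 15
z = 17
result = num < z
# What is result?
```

Trace:
`num = 15` → num = 15
`z = 17` → z = 17
`result = num < z` → result = True
So result = True

Answer: True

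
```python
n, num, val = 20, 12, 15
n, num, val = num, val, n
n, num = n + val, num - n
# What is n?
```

Trace:
`n, num, val = 20, 12, 15` → n = 20; num = 12; val = 15
`n, num, val = num, val, n` → n = 12; num = 15; val = 20
`n, num = n + val, num - n` → n = 32; num = 3
So n = 32

Answer: 32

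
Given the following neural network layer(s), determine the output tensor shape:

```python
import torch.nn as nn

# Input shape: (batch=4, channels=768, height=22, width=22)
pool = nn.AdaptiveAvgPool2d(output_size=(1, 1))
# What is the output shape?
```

Input: (4, 768, 22, 22) -> Output: (4, 768, 1, 1)

Answer: (4, 768, 1, 1)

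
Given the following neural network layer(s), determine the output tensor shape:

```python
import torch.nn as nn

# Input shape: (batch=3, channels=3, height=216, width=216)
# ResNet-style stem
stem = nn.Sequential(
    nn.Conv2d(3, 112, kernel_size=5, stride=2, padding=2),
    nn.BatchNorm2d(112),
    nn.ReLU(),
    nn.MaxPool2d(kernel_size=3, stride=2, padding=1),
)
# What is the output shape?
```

Input: (3, 3, 216, 216) -> after Conv2d 5x5 stride=2: (3, 112, 108, 108) -> Output: (3, 112, 54, 54)

Answer: (3, 112, 54, 54)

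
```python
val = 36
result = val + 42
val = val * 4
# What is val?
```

Trace:
`val = 36` → val = 36
`result = val + 42` → result = 78
`val = val * 4` → val = 144
So val = 144

Answer: 144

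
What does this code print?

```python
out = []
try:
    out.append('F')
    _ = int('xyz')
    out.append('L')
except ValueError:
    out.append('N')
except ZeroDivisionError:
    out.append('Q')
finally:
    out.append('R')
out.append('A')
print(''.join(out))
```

Execution trace: 'F' (try body) → 'N' (except ValueError) → 'R' (finally) → 'A' (after the try/except). Output: FNRA

Answer: FNRA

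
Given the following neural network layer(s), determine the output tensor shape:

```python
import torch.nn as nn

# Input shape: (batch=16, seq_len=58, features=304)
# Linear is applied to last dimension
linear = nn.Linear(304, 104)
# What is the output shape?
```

Input: (16, 58, 304) -> Output: (16, 58, 104)

Answer: (16, 58, 104)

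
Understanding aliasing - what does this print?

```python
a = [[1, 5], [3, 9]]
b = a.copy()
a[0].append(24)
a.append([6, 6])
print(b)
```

Key concept: shallow copy with nested lists.
Step by step:
`a = [[1, 5], [3, 9]]` → a = [[1, 5], [3, 9]]
`b = a.copy()` → b = [[1, 5], [3, 9]]
`a[0].append(24)` → a = [[1, 5, 24], [3, 9]]; b = [[1, 5, 24], [3, 9]]
`a.append([6, 6])` → a = [[1, 5, 24], [3, 9], [6, 6]]
`print(b)` → prints [[1, 5, 24], [3, 9]]

Answer: [[1, 5, 24], [3, 9]]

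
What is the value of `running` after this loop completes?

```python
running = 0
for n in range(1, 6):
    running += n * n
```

Sum of squares 1² to 5² = 55
`running` takes the values: 0 → 1 → 5 → 14 → 30 → 55

Answer: 55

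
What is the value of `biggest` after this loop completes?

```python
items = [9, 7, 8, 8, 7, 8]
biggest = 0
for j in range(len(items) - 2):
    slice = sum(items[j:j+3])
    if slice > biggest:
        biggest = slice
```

Max sum of 3-element window in [9, 7, 8, 8, 7, 8]
`biggest` takes the values: 0 → 24

Answer: 24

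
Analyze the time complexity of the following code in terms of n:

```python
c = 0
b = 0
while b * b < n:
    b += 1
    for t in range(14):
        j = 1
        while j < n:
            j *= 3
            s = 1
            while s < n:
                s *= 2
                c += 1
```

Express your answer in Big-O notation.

Each loop level contributes: √n × 1 × log n × log n. Multiplying the contributions gives O(√n log² n).

Answer: O(√n log² n)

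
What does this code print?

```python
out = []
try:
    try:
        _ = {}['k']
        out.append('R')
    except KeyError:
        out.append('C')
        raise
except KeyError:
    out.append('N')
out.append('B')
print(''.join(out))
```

Execution trace: 'C' (inner except KeyError) → 'N' (outer except KeyError) → 'B' (after the try/except). Output: CNB

Answer: CNB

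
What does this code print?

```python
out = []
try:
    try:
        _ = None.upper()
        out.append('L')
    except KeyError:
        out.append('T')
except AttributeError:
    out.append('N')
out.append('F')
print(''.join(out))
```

Execution trace: 'N' (outer except AttributeError) → 'F' (after the try/except). Output: NF

Answer: NF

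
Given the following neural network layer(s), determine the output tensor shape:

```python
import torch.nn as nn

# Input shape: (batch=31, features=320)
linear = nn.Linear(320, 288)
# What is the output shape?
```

Input: (31, 320) -> Output: (31, 288)

Answer: (31, 288)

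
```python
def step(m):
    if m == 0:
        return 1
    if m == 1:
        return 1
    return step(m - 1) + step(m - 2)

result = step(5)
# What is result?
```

Build up from base cases: step(0)=1, step(1)=1, step(2)=2, step(3)=3, step(4)=5, step(5)=8

Answer: 8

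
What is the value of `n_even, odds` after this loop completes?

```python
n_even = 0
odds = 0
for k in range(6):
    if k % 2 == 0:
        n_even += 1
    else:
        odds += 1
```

Count evens and odds in range(6)
`n_even, odds` takes the values: (0, 0) → (1, 0) → (1, 1) → (2, 1) → (2, 2) → (3, 2) → (3, 3)

Answer: 3, 3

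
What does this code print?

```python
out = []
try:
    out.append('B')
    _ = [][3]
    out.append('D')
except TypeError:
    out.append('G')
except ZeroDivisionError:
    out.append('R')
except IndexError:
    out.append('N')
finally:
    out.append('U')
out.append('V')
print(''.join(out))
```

Execution trace: 'B' (try body) → 'N' (except IndexError) → 'U' (finally) → 'V' (after the try/except). Output: BNUV

Answer: BNUV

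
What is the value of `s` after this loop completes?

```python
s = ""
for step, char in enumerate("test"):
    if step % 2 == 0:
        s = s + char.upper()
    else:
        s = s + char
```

Uppercase even positions in 'test'
`s` takes the values: "" → "T" → "Te" → "TeS" → "TeSt"

Answer: "TeSt"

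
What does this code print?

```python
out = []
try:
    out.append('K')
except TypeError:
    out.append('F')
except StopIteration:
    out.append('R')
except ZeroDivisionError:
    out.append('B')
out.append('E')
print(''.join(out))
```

Execution trace: 'K' (try body, no exception) → 'E' (after the try/except). Output: KE

Answer: KE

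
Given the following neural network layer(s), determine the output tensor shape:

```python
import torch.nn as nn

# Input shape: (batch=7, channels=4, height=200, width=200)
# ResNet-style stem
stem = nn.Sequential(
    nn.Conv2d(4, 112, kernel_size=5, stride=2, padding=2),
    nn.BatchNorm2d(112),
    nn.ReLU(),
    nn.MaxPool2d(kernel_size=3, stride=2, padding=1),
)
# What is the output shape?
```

Input: (7, 4, 200, 200) -> after Conv2d 5x5 stride=2: (7, 112, 100, 100) -> Output: (7, 112, 50, 50)

Answer: (7, 112, 50, 50)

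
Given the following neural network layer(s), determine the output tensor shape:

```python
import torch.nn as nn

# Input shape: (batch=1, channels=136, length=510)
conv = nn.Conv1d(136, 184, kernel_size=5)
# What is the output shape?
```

Input: (1, 136, 510) -> Output: (1, 184, 506)

Answer: (1, 184, 506)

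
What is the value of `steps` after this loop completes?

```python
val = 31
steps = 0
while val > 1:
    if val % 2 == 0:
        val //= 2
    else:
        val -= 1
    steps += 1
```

Steps to reduce 31 to 1
`steps` takes the values: 0 → 1 → 2 → 3 → 4 → 5 → 6 → 7 → 8

Answer: 8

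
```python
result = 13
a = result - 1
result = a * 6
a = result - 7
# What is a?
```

Trace:
`result = 13` → result = 13
`a = result - 1` → a = 12
`result = a * 6` → result = 72
`a = result - 7` → a = 65
So a = 65

Answer: 65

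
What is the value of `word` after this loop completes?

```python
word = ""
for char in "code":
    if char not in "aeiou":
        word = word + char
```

Remove vowels from 'code'
`word` takes the values: "" → "c" → "cd"

Answer: "cd"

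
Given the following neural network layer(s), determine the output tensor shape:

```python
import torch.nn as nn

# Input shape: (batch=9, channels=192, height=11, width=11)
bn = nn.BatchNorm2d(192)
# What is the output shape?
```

Input: (9, 192, 11, 11) -> Output: (9, 192, 11, 11)

Answer: (9, 192, 11, 11)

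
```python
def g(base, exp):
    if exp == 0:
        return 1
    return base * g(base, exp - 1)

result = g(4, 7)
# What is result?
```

g(4, 7) = 4 * 4 * 4 * 4 * 4 * 4 * 4 = 16384

Answer: 16384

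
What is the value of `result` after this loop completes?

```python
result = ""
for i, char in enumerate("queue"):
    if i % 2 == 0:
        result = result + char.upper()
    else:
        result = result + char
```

Uppercase even positions in 'queue'
`result` takes the values: "" → "Q" → "Qu" → "QuE" → "QuEu" → "QuEuE"

Answer: "QuEuE"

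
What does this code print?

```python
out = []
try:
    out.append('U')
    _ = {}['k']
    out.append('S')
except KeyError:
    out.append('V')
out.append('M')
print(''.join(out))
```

Execution trace: 'U' (try body) → 'V' (except KeyError) → 'M' (after the try/except). Output: UVM

Answer: UVM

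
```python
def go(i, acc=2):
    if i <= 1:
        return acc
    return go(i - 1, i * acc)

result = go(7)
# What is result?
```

Accumulator trace (n, acc): (7, 2) -> (6, 14) -> (5, 84) -> (4, 420) -> (3, 1680) -> (2, 5040) -> (1, 10080) -> return 10080

Answer: 10080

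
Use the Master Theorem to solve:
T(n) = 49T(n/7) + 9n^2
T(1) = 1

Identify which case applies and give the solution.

a=49, b=7, f(n)=9n^2. log_7(49) = 2. Since c=2 = 2, Case 2 applies: T(n) = Θ(n^log_b(a) · log n) = O(n^2 log n).

Answer: O(n^2 log n) - Case 2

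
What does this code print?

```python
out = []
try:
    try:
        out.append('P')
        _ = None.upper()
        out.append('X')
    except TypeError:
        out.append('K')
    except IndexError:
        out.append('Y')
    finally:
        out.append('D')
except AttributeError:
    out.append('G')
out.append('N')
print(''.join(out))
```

Execution trace: 'P' (inner try body) → 'D' (inner finally) → 'G' (outer except AttributeError) → 'N' (after the try/except). Output: PDGN

Answer: PDGN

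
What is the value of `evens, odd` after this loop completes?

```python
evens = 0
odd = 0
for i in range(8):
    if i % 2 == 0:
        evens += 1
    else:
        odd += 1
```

Count evens and odds in range(8)
`evens, odd` takes the values: (0, 0) → (1, 0) → (1, 1) → (2, 1) → (2, 2) → (3, 2) → (3, 3) → (4, 3) → (4, 4)

Answer: 4, 4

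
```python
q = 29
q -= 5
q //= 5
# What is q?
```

Trace:
`q = 29` → q = 29
`q -= 5` → q = 24
`q //= 5` → q = 4
So q = 4

Answer: 4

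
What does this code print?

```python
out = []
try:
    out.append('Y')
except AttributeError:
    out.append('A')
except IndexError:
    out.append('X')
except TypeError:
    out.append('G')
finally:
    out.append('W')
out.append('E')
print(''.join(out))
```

Execution trace: 'Y' (try body, no exception) → 'W' (finally) → 'E' (after the try/except). Output: YWE

Answer: YWE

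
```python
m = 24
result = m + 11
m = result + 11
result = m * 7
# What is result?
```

Trace:
`m = 24` → m = 24
`result = m + 11` → result = 35
`m = result + 11` → m = 46
`result = m * 7` → result = 322
So result = 322

Answer: 322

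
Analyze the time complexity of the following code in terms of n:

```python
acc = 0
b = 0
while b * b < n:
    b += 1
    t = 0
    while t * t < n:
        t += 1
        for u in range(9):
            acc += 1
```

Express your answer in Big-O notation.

Each loop level contributes: √n × √n × 1. Multiplying the contributions gives O(n).

Answer: O(n)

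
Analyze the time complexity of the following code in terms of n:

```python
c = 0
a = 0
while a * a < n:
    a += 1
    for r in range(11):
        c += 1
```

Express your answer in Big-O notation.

Each loop level contributes: √n × 1. Multiplying the contributions gives O(√n).

Answer: O(√n)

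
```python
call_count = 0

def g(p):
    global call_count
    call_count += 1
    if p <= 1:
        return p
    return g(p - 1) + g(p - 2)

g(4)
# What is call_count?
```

Calls(p) = 1 + Calls(p-1) + Calls(p-2); Calls(0)=Calls(1)=1. For p=4 this gives 9.

Answer: 9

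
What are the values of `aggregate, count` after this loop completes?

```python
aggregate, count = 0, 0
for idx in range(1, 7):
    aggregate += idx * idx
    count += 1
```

Sum of squares and count
`aggregate, count` takes the values: (0, 0) → (1, 0) → (1, 1) → (5, 1) → (5, 2) → (14, 2) → (14, 3) → (30, 3) → (30, 4) → (55, 4) → (55, 5) → (91, 5) → (91, 6)

Answer: 91, 6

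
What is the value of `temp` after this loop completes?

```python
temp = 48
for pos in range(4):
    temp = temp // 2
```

Halve 4 times: 48 // 2^4 = 3
`temp` takes the values: 48 → 24 → 12 → 6 → 3

Answer: 3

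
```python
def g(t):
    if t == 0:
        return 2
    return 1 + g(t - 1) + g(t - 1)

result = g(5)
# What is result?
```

g(t) = 1 + 2·g(t-1), g(0)=2. Closed form: (2+1)·2^5 - 1 = 95.

Answer: 95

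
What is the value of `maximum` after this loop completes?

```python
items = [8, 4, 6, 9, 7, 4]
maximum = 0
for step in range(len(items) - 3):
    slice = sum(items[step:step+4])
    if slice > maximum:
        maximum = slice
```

Max sum of 4-element window in [8, 4, 6, 9, 7, 4]
`maximum` takes the values: 0 → 27

Answer: 27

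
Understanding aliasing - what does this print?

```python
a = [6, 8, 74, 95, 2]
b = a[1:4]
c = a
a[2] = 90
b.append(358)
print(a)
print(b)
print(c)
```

Key concept: slice vs alias.
Step by step:
`a = [6, 8, 74, 95, 2]` → a = [6, 8, 74, 95, 2]
`b = a[1:4]` → b = [8, 74, 95]
`c = a` → c = [6, 8, 74, 95, 2] (same object as a)
`a[2] = 90` → a = [6, 8, 90, 95, 2] (same object as c); c = [6, 8, 90, 95, 2] (same object as a)
`b.append(358)` → b = [8, 74, 95, 358]
`print(a)` → prints [6, 8, 90, 95, 2]
`print(b)` → prints [8, 74, 95, 358]
`print(c)` → prints [6, 8, 90, 95, 2]

Answer:
[6, 8, 90, 95, 2]
[8, 74, 95, 358]
[6, 8, 90, 95, 2]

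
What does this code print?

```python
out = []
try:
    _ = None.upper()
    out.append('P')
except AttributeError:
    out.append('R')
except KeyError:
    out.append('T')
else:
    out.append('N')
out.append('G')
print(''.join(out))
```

Execution trace: 'R' (except AttributeError) → 'G' (after the try/except). Output: RG

Answer: RG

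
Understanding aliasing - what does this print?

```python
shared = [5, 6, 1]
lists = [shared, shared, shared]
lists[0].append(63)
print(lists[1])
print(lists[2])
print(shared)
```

Key concept: list of same reference.
Step by step:
`shared = [5, 6, 1]` → shared = [5, 6, 1]
`lists = [shared, shared, shared]` → lists = [[5, 6, 1], [5, 6, 1], [5, 6, 1]]
`lists[0].append(63)` → shared = [5, 6, 1, 63]; lists = [[5, 6, 1, 63], [5, 6, 1, 63], [5, 6, 1, 63]]
`print(lists[1])` → prints [5, 6, 1, 63]
`print(lists[2])` → prints [5, 6, 1, 63]
`print(shared)` → prints [5, 6, 1, 63]

Answer:
[5, 6, 1, 63]
[5, 6, 1, 63]
[5, 6, 1, 63]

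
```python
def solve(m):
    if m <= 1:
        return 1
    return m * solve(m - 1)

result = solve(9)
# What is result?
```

solve(9) = 9 * 8 * 7 * 6 * 5 * 4 * 3 * 2 * 1 = 362880

Answer: 362880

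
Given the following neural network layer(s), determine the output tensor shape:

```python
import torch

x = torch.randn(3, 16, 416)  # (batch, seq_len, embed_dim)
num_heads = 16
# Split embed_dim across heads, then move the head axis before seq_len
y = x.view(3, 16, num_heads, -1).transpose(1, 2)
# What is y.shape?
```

Input: (3, 16, 416) -> head_dim = 416 // 16 = 26; after view: (3, 16, 16, 26) -> after transpose(1, 2): (3, 16, 16, 26) -> Output: (3, 16, 16, 26)

Answer: (3, 16, 16, 26)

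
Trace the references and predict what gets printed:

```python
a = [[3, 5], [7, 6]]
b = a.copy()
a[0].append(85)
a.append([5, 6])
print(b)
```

Key concept: shallow copy with nested lists.
Step by step:
`a = [[3, 5], [7, 6]]` → a = [[3, 5], [7, 6]]
`b = a.copy()` → b = [[3, 5], [7, 6]]
`a[0].append(85)` → a = [[3, 5, 85], [7, 6]]; b = [[3, 5, 85], [7, 6]]
`a.append([5, 6])` → a = [[3, 5, 85], [7, 6], [5, 6]]
`print(b)` → prints [[3, 5, 85], [7, 6]]

Answer: [[3, 5, 85], [7, 6]]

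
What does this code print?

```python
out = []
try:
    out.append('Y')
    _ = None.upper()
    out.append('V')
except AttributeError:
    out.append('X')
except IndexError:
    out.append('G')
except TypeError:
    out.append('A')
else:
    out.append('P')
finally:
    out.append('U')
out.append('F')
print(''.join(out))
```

Execution trace: 'Y' (try body) → 'X' (except AttributeError) → 'U' (finally) → 'F' (after the try/except). Output: YXUF

Answer: YXUF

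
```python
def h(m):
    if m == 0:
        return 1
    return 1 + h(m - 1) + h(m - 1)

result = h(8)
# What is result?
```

h(m) = 1 + 2·h(m-1), h(0)=1. Closed form: (1+1)·2^8 - 1 = 511.

Answer: 511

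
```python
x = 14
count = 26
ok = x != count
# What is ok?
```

Trace:
`x = 14` → x = 14
`count = 26` → count = 26
`ok = x != count` → ok = True
So ok = True

Answer: True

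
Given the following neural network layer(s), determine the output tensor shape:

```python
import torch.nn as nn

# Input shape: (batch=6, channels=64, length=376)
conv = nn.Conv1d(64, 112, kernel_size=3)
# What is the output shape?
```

Input: (6, 64, 376) -> Output: (6, 112, 374)

Answer: (6, 112, 374)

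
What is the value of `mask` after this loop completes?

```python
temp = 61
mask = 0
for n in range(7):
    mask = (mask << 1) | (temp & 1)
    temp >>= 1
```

Reverse lowest 7 bits of 61
`mask` takes the values: 0 → 1 → 2 → 5 → 11 → 23 → 47 → 94

Answer: 94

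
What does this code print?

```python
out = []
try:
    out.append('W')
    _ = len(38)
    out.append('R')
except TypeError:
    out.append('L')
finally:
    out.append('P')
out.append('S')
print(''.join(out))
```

Execution trace: 'W' (try body) → 'L' (except TypeError) → 'P' (finally) → 'S' (after the try/except). Output: WLPS

Answer: WLPS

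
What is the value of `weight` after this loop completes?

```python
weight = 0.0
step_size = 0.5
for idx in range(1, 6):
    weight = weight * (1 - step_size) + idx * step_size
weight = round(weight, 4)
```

Moving average with lr=0.5
`weight` takes the values: 0.0 → 0.5 → 1.25 → 2.125 → 3.0625 → 4.03125 → 4.0312

Answer: 4.0312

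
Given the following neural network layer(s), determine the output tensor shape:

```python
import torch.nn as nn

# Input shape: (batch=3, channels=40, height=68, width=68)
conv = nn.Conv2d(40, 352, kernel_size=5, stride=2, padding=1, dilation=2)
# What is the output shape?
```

Input: (3, 40, 68, 68) -> Output: (3, 352, 31, 31)

Answer: (3, 352, 31, 31)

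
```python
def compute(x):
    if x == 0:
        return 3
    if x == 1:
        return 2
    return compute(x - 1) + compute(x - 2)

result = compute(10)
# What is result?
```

Build up from base cases: compute(0)=3, compute(1)=2, compute(2)=5, compute(3)=7, compute(4)=12, compute(5)=19, compute(6)=31, ..., compute(10)=212

Answer: 212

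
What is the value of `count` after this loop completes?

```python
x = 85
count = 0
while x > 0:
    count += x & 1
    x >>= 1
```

Count set bits in 85 (binary: 0b1010101)
`count` takes the values: 0 → 1 → 2 → 3 → 4

Answer: 4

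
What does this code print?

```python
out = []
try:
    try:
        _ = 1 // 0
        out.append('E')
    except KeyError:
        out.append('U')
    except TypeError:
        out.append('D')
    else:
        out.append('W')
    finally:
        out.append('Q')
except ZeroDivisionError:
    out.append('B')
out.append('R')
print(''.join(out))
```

Execution trace: 'Q' (inner finally) → 'B' (outer except ZeroDivisionError) → 'R' (after the try/except). Output: QBR

Answer: QBR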